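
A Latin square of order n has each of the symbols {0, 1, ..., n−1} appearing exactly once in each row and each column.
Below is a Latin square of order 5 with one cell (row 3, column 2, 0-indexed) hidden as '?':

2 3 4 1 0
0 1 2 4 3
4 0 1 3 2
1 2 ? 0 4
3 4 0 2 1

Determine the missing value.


Row 3 contains symbols [0, 1, 2, 4] — missing [3].
Column 2 contains symbols [0, 1, 2, 4] — missing [3].
The missing symbol must appear in both missing sets; intersection = [3].
Therefore the hidden value is 3.

Missing value = 3.


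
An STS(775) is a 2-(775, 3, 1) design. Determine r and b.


An STS(v) is a 2-(v, 3, 1) BIBD: block size k = 3, λ = 1.
Replication: r(k − 1) = λ(v − 1) ⇒ r·2 = 775 − 1 = 774 ⇒ r = 387.
Block count: b = v(v − 1)/6 = 775·774/6 = 599850/6 = 99975.
(Check via bk = vr: 99975·3 = 299925 = 775·387 = 299925 ✓.)

r = 387, b = 99975.


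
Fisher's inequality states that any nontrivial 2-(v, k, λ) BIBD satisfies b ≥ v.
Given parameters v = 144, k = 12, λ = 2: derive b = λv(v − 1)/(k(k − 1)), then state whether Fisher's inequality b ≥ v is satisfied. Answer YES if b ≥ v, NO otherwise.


r = λ(v − 1)/(k − 1) = 2·143/11 = 26.
b = vr/k = 144·26/12 = 312.
Fisher's inequality: b ≥ v ⇔ 312 ≥ 144? YES.

YES


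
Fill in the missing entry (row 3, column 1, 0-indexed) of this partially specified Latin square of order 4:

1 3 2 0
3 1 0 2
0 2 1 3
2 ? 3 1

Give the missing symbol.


Row 3 contains symbols [1, 2, 3] — missing [0].
Column 1 contains symbols [1, 2, 3] — missing [0].
The missing symbol must appear in both missing sets; intersection = [0].
Therefore the hidden value is 0.

Missing value = 0.


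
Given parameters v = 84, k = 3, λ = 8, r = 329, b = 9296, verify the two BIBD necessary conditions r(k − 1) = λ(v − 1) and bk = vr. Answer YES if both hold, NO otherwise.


Condition (i): r(k − 1) = 329·2 = 658; λ(v − 1) = 8·83 = 664. Match? NO.
Condition (ii): bk = 9296·3 = 27888; vr = 84·329 = 27636. Match? NO.
Both conditions hold? NO.

NO


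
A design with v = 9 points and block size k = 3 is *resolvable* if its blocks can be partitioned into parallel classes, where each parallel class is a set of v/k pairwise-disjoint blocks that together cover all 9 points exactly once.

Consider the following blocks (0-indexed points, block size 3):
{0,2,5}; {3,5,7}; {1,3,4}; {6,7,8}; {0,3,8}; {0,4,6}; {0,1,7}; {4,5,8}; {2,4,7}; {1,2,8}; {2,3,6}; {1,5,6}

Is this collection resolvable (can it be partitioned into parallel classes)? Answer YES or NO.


v = 9, block size k = 3, number of blocks = 12.
For resolvability, blocks must partition into parallel classes of size v/k = 3.
Total blocks must therefore be a multiple of 3: 12 = 3·4 + 0 ⇒ divisible ✓.
Greedy packing gives 4 candidate class(es). Each should be a full parallel class (size 3, covers all 9 points).
  Class 1 (3 blocks): {0,2,5}; {1,3,4}; {6,7,8}. Points covered: [0, 1, 2, 3, 4, 5, 6, 7, 8].
  Class 2 (3 blocks): {3,5,7}; {0,4,6}; {1,2,8}. Points covered: [0, 1, 2, 3, 4, 5, 6, 7, 8].
  Class 3 (3 blocks): {0,3,8}; {2,4,7}; {1,5,6}. Points covered: [0, 1, 2, 3, 4, 5, 6, 7, 8].
  Class 4 (3 blocks): {0,1,7}; {4,5,8}; {2,3,6}. Points covered: [0, 1, 2, 3, 4, 5, 6, 7, 8].
All classes full (size 3)? YES. All classes cover every point? YES.
Resolvable? YES.

YES


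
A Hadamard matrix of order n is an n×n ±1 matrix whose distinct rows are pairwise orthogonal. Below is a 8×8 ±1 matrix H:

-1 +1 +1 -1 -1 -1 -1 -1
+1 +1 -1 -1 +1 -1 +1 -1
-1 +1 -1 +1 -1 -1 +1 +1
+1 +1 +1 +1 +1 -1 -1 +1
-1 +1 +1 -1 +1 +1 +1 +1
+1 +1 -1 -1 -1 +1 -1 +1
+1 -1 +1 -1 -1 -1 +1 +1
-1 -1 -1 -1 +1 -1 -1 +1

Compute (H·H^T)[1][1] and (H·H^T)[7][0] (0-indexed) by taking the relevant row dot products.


Row 0 of H: [-1, 1, 1, -1, -1, -1, -1, -1].
Row 1 of H: [1, 1, -1, -1, 1, -1, 1, -1].
Row 7 of H: [-1, -1, -1, -1, 1, -1, -1, 1].
(H·H^T)[1][1] = Σ_j H[1][j]·H[1][j] = (1)² + (1)² + (-1)² + (-1)² + (1)² + (-1)² + (1)² + (-1)² = 1 + 1 + 1 + 1 + 1 + 1 + 1 + 1 = 8.
(H·H^T)[7][0] = Σ_j H[7][j]·H[0][j] = (-1)·(-1) + (-1)·(1) + (-1)·(1) + (-1)·(-1) + (1)·(-1) + (-1)·(-1) + (-1)·(-1) + (1)·(-1) = 1 + -1 + -1 + 1 + -1 + 1 + 1 + -1 = 0.
So rows 7 and 0 are orthogonal; the diagonal entry equals n = 8.

(1,1) entry = 8; (7,0) entry = 0.


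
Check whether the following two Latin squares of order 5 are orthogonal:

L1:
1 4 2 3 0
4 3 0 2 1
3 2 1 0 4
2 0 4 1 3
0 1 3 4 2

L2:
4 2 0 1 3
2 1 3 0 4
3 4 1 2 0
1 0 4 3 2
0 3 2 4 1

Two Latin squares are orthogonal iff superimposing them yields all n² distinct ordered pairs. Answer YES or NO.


Form the n² = 25 superimposed pairs (L1[i][j], L2[i][j]), row by row (rows and columns indexed from 0):
row 0: (1,4) (4,2) (2,0) (3,1) (0,3)
row 1: (4,2) (3,1) (0,3) (2,0) (1,4)
row 2: (3,3) (2,4) (1,1) (0,2) (4,0)
row 3: (2,1) (0,0) (4,4) (1,3) (3,2)
row 4: (0,0) (1,3) (3,2) (4,4) (2,1)
Orthogonality requires all 25 pairs distinct.
But the pair (4,2) repeats: cell (0,1) has L1 = 4, L2 = 2, and cell (1,0) has L1 = 4, L2 = 2.
A repeated pair means some other pair never occurs (only 15 distinct pairs out of 25), so the squares are not orthogonal.
Conclusion: NO.

NO


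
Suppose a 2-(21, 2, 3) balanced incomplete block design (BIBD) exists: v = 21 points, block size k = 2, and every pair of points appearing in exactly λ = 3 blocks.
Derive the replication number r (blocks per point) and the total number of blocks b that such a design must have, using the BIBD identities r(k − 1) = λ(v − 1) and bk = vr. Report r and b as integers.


Any 2-(v, k, λ) BIBD satisfies two necessary conditions:
  (i)  Each point sits in r blocks, and counting incidences through any fixed point gives r(k − 1) = λ(v − 1), so r = λ(v − 1)/(k − 1).
  (ii) Total incidences bk = vr, so b = vr/k.
Step 1: r = λ(v − 1)/(k − 1) = 3·(21 − 1)/(2 − 1) = 3·20/1 = 60/1 = 60.
Step 2: b = vr/k = 21·60/2 = 1260/2 = 630.
Check integrality: r = 60 ∈ Z ✓, b = 630 ∈ Z ✓.
(These identities are necessary conditions: they determine r and b for any design with these parameters, but do not by themselves prove that one exists.)

r = 60, b = 630.


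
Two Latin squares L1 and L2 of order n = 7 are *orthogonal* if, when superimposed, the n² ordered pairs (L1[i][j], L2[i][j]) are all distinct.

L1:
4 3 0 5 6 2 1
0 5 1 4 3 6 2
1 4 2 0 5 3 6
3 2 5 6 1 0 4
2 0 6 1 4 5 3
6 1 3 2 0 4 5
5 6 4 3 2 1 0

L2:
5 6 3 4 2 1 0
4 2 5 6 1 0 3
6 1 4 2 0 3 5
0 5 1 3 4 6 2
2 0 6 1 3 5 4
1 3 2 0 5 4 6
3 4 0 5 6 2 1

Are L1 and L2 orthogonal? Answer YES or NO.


Form the n² = 49 superimposed pairs (L1[i][j], L2[i][j]), row by row (rows and columns indexed from 0):
row 0: (4,5) (3,6) (0,3) (5,4) (6,2) (2,1) (1,0)
row 1: (0,4) (5,2) (1,5) (4,6) (3,1) (6,0) (2,3)
row 2: (1,6) (4,1) (2,4) (0,2) (5,0) (3,3) (6,5)
row 3: (3,0) (2,5) (5,1) (6,3) (1,4) (0,6) (4,2)
row 4: (2,2) (0,0) (6,6) (1,1) (4,3) (5,5) (3,4)
row 5: (6,1) (1,3) (3,2) (2,0) (0,5) (4,4) (5,6)
row 6: (5,3) (6,4) (4,0) (3,5) (2,6) (1,2) (0,1)
Orthogonality requires all 49 pairs distinct.
Check by first coordinate: for each symbol s of L1, list the L2 entries in the n cells where L1 = s; they must all differ.
  L1 = 0: L2 entries (in reading order) 3, 4, 2, 6, 0, 5, 1 — all 7 distinct ✓
  L1 = 1: L2 entries (in reading order) 0, 5, 6, 4, 1, 3, 2 — all 7 distinct ✓
  L1 = 2: L2 entries (in reading order) 1, 3, 4, 5, 2, 0, 6 — all 7 distinct ✓
  L1 = 3: L2 entries (in reading order) 6, 1, 3, 0, 4, 2, 5 — all 7 distinct ✓
  L1 = 4: L2 entries (in reading order) 5, 6, 1, 2, 3, 4, 0 — all 7 distinct ✓
  L1 = 5: L2 entries (in reading order) 4, 2, 0, 1, 5, 6, 3 — all 7 distinct ✓
  L1 = 6: L2 entries (in reading order) 2, 0, 5, 3, 6, 1, 4 — all 7 distinct ✓
Every symbol of L1 meets every symbol of L2 exactly once, so all 49 pairs are distinct (49 of 49).
Conclusion: YES.

YES


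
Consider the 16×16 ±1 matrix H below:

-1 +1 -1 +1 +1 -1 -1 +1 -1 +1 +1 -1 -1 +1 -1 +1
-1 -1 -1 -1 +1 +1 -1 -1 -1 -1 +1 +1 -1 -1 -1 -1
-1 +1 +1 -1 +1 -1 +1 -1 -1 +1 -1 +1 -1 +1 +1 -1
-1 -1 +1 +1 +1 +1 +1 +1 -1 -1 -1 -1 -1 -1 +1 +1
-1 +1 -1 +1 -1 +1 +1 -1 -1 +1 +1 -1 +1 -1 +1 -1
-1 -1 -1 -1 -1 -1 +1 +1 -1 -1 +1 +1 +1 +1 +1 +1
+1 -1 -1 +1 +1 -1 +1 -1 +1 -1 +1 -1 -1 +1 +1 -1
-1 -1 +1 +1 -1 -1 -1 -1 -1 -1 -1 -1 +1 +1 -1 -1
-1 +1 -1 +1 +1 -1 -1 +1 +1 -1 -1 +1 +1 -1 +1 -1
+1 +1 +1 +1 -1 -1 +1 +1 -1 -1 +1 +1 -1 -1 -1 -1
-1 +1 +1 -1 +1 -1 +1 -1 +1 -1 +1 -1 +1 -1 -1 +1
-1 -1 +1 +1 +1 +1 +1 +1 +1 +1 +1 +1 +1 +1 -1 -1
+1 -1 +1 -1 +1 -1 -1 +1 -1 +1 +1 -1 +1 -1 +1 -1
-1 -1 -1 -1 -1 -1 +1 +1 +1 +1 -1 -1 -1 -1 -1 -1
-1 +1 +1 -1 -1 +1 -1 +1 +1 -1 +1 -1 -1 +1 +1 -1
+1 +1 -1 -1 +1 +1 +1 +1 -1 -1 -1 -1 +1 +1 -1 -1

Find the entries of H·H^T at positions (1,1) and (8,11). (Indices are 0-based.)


Row 1 of H: [-1, -1, -1, -1, 1, 1, -1, -1, -1, -1, 1, 1, -1, -1, -1, -1].
Row 8 of H: [-1, 1, -1, 1, 1, -1, -1, 1, 1, -1, -1, 1, 1, -1, 1, -1].
Row 11 of H: [-1, -1, 1, 1, 1, 1, 1, 1, 1, 1, 1, 1, 1, 1, -1, -1].
(H·H^T)[1][1] = Σ_j H[1][j]·H[1][j] = (-1)² + (-1)² + (-1)² + (-1)² + (1)² + (1)² + (-1)² + (-1)² + (-1)² + (-1)² + (1)² + (1)² + (-1)² + (-1)² + (-1)² + (-1)² = 1 + 1 + 1 + 1 + 1 + 1 + 1 + 1 + 1 + 1 + 1 + 1 + 1 + 1 + 1 + 1 = 16.
(H·H^T)[8][11] = Σ_j H[8][j]·H[11][j] = (-1)·(-1) + (1)·(-1) + (-1)·(1) + (1)·(1) + (1)·(1) + (-1)·(1) + (-1)·(1) + (1)·(1) + (1)·(1) + (-1)·(1) + (-1)·(1) + (1)·(1) + (1)·(1) + (-1)·(1) + (1)·(-1) + (-1)·(-1) = 1 + -1 + -1 + 1 + 1 + -1 + -1 + 1 + 1 + -1 + -1 + 1 + 1 + -1 + -1 + 1 = 0.
So rows 8 and 11 are orthogonal; the diagonal entry equals n = 16.

(1,1) entry = 16; (8,11) entry = 0.


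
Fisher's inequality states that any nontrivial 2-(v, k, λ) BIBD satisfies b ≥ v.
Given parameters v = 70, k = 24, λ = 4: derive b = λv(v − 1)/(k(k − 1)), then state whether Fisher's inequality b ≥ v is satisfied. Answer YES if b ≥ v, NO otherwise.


r = λ(v − 1)/(k − 1) = 4·69/23 = 12.
b = vr/k = 70·12/24 = 35.
Fisher's inequality: b ≥ v ⇔ 35 ≥ 70? NO.

NO


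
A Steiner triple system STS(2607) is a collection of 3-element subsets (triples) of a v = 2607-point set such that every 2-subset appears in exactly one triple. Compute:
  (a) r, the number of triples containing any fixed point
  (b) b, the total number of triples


An STS(v) is a 2-(v, 3, 1) BIBD: block size k = 3, λ = 1.
Replication: r(k − 1) = λ(v − 1) ⇒ r·2 = 2607 − 1 = 2606 ⇒ r = 1303.
Block count: bk = vr ⇒ b·3 = 2607·1303 = 3396921 ⇒ b = 1132307.

r = 1303, b = 1132307.


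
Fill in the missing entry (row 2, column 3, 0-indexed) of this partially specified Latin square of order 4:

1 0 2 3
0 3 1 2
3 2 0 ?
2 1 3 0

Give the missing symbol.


Row 2 contains symbols [0, 2, 3] — missing [1].
Column 3 contains symbols [0, 2, 3] — missing [1].
The missing symbol must appear in both missing sets; intersection = [1].
Therefore the hidden value is 1.

Missing value = 1.


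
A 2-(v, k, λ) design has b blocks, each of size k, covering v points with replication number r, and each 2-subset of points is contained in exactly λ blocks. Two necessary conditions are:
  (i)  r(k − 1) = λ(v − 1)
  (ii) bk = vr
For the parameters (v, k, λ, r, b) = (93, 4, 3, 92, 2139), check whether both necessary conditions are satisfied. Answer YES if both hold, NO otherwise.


Condition (i): r(k − 1) = 92·3 = 276; λ(v − 1) = 3·92 = 276. Match? YES.
Condition (ii): bk = 2139·4 = 8556; vr = 93·92 = 8556. Match? YES.
Both conditions hold? YES.

YES


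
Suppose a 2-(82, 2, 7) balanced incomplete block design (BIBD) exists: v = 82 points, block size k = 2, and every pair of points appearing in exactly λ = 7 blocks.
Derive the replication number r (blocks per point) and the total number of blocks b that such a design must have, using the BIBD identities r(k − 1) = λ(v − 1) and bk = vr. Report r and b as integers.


Any 2-(v, k, λ) BIBD satisfies two necessary conditions:
  (i)  Each point sits in r blocks, and counting incidences through any fixed point gives r(k − 1) = λ(v − 1), so r = λ(v − 1)/(k − 1).
  (ii) Total incidences bk = vr, so b = vr/k.
Step 1: r = λ(v − 1)/(k − 1) = 7·(82 − 1)/(2 − 1) = 7·81/1 = 567/1 = 567.
Step 2: b = vr/k = 82·567/2 = 46494/2 = 23247.
Check integrality: r = 567 ∈ Z ✓, b = 23247 ∈ Z ✓.
(These identities are necessary conditions: they determine r and b for any design with these parameters, but do not by themselves prove that one exists.)

r = 567, b = 23247.


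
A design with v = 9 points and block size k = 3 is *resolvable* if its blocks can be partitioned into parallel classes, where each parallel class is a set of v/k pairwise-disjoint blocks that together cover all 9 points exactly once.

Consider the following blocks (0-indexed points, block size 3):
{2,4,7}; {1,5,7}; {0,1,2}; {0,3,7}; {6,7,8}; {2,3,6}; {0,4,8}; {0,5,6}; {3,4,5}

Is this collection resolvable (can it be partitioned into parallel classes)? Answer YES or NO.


v = 9, block size k = 3, number of blocks = 9.
For resolvability, blocks must partition into parallel classes of size v/k = 3.
Total blocks must therefore be a multiple of 3: 9 = 3·3 + 0 ⇒ divisible ✓.
Consider block {2,4,7}. The only other block(s) in the collection disjoint from it are {0,5,6} — just 1 block(s). Any parallel class containing {2,4,7} would need 2 other blocks each disjoint from it, so no parallel class of size 3 can contain {2,4,7}.
Since every block must belong to some parallel class in a resolution, the collection cannot be partitioned into parallel classes.
Resolvable? NO.

NO


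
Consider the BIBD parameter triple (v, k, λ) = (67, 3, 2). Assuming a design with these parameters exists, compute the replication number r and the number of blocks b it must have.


Any 2-(v, k, λ) BIBD satisfies two necessary conditions:
  (i)  Each point sits in r blocks, and counting incidences through any fixed point gives r(k − 1) = λ(v − 1), so r = λ(v − 1)/(k − 1).
  (ii) Total incidences bk = vr, so b = vr/k.
Step 1: r = λ(v − 1)/(k − 1) = 2·(67 − 1)/(3 − 1) = 2·66/2 = 132/2 = 66.
Step 2: b = vr/k = 67·66/3 = 4422/3 = 1474.
Check integrality: r = 66 ∈ Z ✓, b = 1474 ∈ Z ✓.
(These identities are necessary conditions: they determine r and b for any design with these parameters, but do not by themselves prove that one exists.)

r = 66, b = 1474.


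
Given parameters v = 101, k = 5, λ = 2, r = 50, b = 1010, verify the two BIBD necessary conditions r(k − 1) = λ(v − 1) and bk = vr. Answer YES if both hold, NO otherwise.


Condition (i): r(k − 1) = 50·4 = 200; λ(v − 1) = 2·100 = 200. Match? YES.
Condition (ii): bk = 1010·5 = 5050; vr = 101·50 = 5050. Match? YES.
Both conditions hold? YES.

YES


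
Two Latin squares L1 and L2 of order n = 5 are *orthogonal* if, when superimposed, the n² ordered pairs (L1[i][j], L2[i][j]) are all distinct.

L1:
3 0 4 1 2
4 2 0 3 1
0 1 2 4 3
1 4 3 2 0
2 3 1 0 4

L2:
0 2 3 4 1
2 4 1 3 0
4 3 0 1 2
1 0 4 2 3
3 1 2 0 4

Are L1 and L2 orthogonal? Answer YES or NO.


Form the n² = 25 superimposed pairs (L1[i][j], L2[i][j]), row by row (rows and columns indexed from 0):
row 0: (3,0) (0,2) (4,3) (1,4) (2,1)
row 1: (4,2) (2,4) (0,1) (3,3) (1,0)
row 2: (0,4) (1,3) (2,0) (4,1) (3,2)
row 3: (1,1) (4,0) (3,4) (2,2) (0,3)
row 4: (2,3) (3,1) (1,2) (0,0) (4,4)
Orthogonality requires all 25 pairs distinct.
Check by first coordinate: for each symbol s of L1, list the L2 entries in the n cells where L1 = s; they must all differ.
  L1 = 0: L2 entries (in reading order) 2, 1, 4, 3, 0 — all 5 distinct ✓
  L1 = 1: L2 entries (in reading order) 4, 0, 3, 1, 2 — all 5 distinct ✓
  L1 = 2: L2 entries (in reading order) 1, 4, 0, 2, 3 — all 5 distinct ✓
  L1 = 3: L2 entries (in reading order) 0, 3, 2, 4, 1 — all 5 distinct ✓
  L1 = 4: L2 entries (in reading order) 3, 2, 1, 0, 4 — all 5 distinct ✓
Every symbol of L1 meets every symbol of L2 exactly once, so all 25 pairs are distinct (25 of 25).
Conclusion: YES.

YES


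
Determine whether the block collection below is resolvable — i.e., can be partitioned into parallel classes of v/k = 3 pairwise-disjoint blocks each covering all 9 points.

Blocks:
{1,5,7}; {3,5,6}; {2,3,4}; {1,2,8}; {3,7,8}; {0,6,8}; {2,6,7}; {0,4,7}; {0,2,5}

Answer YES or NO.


v = 9, block size k = 3, number of blocks = 9.
For resolvability, blocks must partition into parallel classes of size v/k = 3.
Total blocks must therefore be a multiple of 3: 9 = 3·3 + 0 ⇒ divisible ✓.
Consider block {3,7,8}. The only other block(s) in the collection disjoint from it are {0,2,5} — just 1 block(s). Any parallel class containing {3,7,8} would need 2 other blocks each disjoint from it, so no parallel class of size 3 can contain {3,7,8}.
Since every block must belong to some parallel class in a resolution, the collection cannot be partitioned into parallel classes.
Resolvable? NO.

NO


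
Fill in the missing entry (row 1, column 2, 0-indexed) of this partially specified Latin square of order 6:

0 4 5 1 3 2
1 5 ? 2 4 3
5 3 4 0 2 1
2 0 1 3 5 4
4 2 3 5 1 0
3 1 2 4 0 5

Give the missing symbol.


Row 1 contains symbols [1, 2, 3, 4, 5] — missing [0].
Column 2 contains symbols [1, 2, 3, 4, 5] — missing [0].
The missing symbol must appear in both missing sets; intersection = [0].
Therefore the hidden value is 0.

Missing value = 0.


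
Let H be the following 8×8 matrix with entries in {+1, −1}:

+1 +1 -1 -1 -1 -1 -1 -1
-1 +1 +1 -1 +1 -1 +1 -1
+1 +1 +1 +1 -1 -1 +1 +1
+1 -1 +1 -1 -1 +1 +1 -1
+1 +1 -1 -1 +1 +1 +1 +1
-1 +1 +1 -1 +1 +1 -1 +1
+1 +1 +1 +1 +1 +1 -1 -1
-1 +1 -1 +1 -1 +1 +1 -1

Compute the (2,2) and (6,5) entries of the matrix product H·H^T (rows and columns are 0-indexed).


Row 2 of H: [1, 1, 1, 1, -1, -1, 1, 1].
Row 5 of H: [-1, 1, 1, -1, 1, 1, -1, 1].
Row 6 of H: [1, 1, 1, 1, 1, 1, -1, -1].
(H·H^T)[2][2] = Σ_j H[2][j]·H[2][j] = (1)² + (1)² + (1)² + (1)² + (-1)² + (-1)² + (1)² + (1)² = 1 + 1 + 1 + 1 + 1 + 1 + 1 + 1 = 8.
(H·H^T)[6][5] = Σ_j H[6][j]·H[5][j] = (1)·(-1) + (1)·(1) + (1)·(1) + (1)·(-1) + (1)·(1) + (1)·(1) + (-1)·(-1) + (-1)·(1) = -1 + 1 + 1 + -1 + 1 + 1 + 1 + -1 = 2.
Rows 6 and 5 are not orthogonal (dot product = 2 ≠ 0), so H is not a Hadamard matrix.

(2,2) entry = 8; (6,5) entry = 2.


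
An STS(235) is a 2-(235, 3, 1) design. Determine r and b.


An STS(v) is a 2-(v, 3, 1) BIBD: block size k = 3, λ = 1.
Replication: r(k − 1) = λ(v − 1) ⇒ r·2 = 235 − 1 = 234 ⇒ r = 117.
Block count: b = v(v − 1)/6 = 235·234/6 = 54990/6 = 9165.

r = 117, b = 9165.


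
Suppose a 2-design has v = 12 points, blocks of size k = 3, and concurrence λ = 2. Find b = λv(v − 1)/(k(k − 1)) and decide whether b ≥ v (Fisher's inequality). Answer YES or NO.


r = λ(v − 1)/(k − 1) = 2·11/2 = 11.
b = vr/k = 12·11/3 = 44.
Fisher's inequality: b ≥ v ⇔ 44 ≥ 12? YES.

YES


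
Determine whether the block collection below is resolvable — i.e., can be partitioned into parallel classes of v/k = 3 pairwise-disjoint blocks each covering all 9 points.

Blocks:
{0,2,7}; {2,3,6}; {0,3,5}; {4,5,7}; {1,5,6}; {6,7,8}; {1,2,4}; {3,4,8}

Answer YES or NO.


v = 9, block size k = 3, number of blocks = 8.
For resolvability, blocks must partition into parallel classes of size v/k = 3.
Total blocks must therefore be a multiple of 3: 8 = 3·2 + 2 ⇒ not divisible ✗.
Resolvable? NO.

NO


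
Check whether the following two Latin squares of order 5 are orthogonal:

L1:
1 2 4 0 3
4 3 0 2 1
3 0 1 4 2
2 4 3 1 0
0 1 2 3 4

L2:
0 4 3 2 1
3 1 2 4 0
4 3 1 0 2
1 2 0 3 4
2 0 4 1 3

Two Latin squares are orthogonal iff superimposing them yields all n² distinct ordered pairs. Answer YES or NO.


Form the n² = 25 superimposed pairs (L1[i][j], L2[i][j]), row by row (rows and columns indexed from 0):
row 0: (1,0) (2,4) (4,3) (0,2) (3,1)
row 1: (4,3) (3,1) (0,2) (2,4) (1,0)
row 2: (3,4) (0,3) (1,1) (4,0) (2,2)
row 3: (2,1) (4,2) (3,0) (1,3) (0,4)
row 4: (0,2) (1,0) (2,4) (3,1) (4,3)
Orthogonality requires all 25 pairs distinct.
But the pair (4,3) repeats: cell (0,2) has L1 = 4, L2 = 3, and cell (1,0) has L1 = 4, L2 = 3.
A repeated pair means some other pair never occurs (only 15 distinct pairs out of 25), so the squares are not orthogonal.
Conclusion: NO.

NO


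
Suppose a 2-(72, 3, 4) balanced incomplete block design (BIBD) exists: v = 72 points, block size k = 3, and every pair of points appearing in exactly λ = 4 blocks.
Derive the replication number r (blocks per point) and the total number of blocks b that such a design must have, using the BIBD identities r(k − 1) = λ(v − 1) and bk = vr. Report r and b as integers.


Any 2-(v, k, λ) BIBD satisfies two necessary conditions:
  (i)  Each point sits in r blocks, and counting incidences through any fixed point gives r(k − 1) = λ(v − 1), so r = λ(v − 1)/(k − 1).
  (ii) Total incidences bk = vr, so b = vr/k.
Step 1: r = λ(v − 1)/(k − 1) = 4·(72 − 1)/(3 − 1) = 4·71/2 = 284/2 = 142.
Step 2: b = vr/k = 72·142/3 = 10224/3 = 3408.
Check integrality: r = 142 ∈ Z ✓, b = 3408 ∈ Z ✓.
(These identities are necessary conditions: they determine r and b for any design with these parameters, but do not by themselves prove that one exists.)

r = 142, b = 3408.


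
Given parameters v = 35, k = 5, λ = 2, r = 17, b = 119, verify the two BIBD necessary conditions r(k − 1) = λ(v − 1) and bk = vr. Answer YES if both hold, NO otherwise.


Condition (i): r(k − 1) = 17·4 = 68; λ(v − 1) = 2·34 = 68. Match? YES.
Condition (ii): bk = 119·5 = 595; vr = 35·17 = 595. Match? YES.
Both conditions hold? YES.

YES


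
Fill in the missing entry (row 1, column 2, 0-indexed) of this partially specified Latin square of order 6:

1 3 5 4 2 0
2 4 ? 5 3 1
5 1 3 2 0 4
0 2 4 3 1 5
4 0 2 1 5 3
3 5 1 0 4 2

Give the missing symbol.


Row 1 contains symbols [1, 2, 3, 4, 5] — missing [0].
Column 2 contains symbols [1, 2, 3, 4, 5] — missing [0].
The missing symbol must appear in both missing sets; intersection = [0].
Therefore the hidden value is 0.

Missing value = 0.


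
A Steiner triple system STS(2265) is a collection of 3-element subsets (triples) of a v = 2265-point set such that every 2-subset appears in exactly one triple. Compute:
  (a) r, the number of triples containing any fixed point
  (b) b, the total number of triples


An STS(v) is a 2-(v, 3, 1) BIBD: block size k = 3, λ = 1.
Replication: r(k − 1) = λ(v − 1) ⇒ r·2 = 2265 − 1 = 2264 ⇒ r = 1132.
Block count: bk = vr ⇒ b·3 = 2265·1132 = 2563980 ⇒ b = 854660.
(Check via b = v(v − 1)/6 = 2265·2264/6 = 5127960/6 = 854660.)

r = 1132, b = 854660.


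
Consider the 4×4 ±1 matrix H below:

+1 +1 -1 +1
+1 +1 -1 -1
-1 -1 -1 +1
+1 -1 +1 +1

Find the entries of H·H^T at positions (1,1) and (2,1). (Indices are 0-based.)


Row 1 of H: [1, 1, -1, -1].
Row 2 of H: [-1, -1, -1, 1].
(H·H^T)[1][1] = Σ_j H[1][j]·H[1][j] = (1)² + (1)² + (-1)² + (-1)² = 1 + 1 + 1 + 1 = 4.
(H·H^T)[2][1] = Σ_j H[2][j]·H[1][j] = (-1)·(1) + (-1)·(1) + (-1)·(-1) + (1)·(-1) = -1 + -1 + 1 + -1 = -2.
Rows 2 and 1 are not orthogonal (dot product = -2 ≠ 0), so H is not a Hadamard matrix.

(1,1) entry = 4; (2,1) entry = -2.


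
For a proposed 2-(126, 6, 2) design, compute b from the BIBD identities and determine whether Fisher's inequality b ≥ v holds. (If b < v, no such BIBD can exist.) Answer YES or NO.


b = λv(v − 1)/(k(k − 1)) = 2·126·125/(6·5) = 31500/30 = 1050.
Compare with v = 126: b ≥ v, so Fisher's inequality holds.

YES


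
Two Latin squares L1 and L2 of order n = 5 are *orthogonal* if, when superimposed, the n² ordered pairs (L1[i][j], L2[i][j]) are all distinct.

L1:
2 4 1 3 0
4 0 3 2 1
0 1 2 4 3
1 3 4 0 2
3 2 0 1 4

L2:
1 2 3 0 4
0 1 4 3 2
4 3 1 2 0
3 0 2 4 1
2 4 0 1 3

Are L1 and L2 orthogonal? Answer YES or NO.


Form the n² = 25 superimposed pairs (L1[i][j], L2[i][j]), row by row (rows and columns indexed from 0):
row 0: (2,1) (4,2) (1,3) (3,0) (0,4)
row 1: (4,0) (0,1) (3,4) (2,3) (1,2)
row 2: (0,4) (1,3) (2,1) (4,2) (3,0)
row 3: (1,3) (3,0) (4,2) (0,4) (2,1)
row 4: (3,2) (2,4) (0,0) (1,1) (4,3)
Orthogonality requires all 25 pairs distinct.
But the pair (0,4) repeats: cell (0,4) has L1 = 0, L2 = 4, and cell (2,0) has L1 = 0, L2 = 4.
A repeated pair means some other pair never occurs (only 15 distinct pairs out of 25), so the squares are not orthogonal.
Conclusion: NO.

NO


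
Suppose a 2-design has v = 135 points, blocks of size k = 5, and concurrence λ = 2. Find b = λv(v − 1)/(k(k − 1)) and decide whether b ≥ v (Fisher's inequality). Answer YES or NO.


b = λv(v − 1)/(k(k − 1)) = 2·135·134/(5·4) = 36180/20 = 1809.
Compare with v = 135: b ≥ v, so Fisher's inequality holds.

YES


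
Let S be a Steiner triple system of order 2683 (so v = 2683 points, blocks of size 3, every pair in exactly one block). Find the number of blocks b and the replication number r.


An STS(v) is a 2-(v, 3, 1) BIBD: block size k = 3, λ = 1.
Replication: r(k − 1) = λ(v − 1) ⇒ r·2 = 2683 − 1 = 2682 ⇒ r = 1341.
Block count: b = v(v − 1)/6 = 2683·2682/6 = 7195806/6 = 1199301.
(Check via bk = vr: 1199301·3 = 3597903 = 2683·1341 = 3597903 ✓.)

r = 1341, b = 1199301.


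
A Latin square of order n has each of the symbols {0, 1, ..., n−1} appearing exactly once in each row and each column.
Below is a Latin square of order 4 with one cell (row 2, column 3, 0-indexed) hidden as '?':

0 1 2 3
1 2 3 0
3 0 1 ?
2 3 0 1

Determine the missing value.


Row 2 contains symbols [0, 1, 3] — missing [2].
Column 3 contains symbols [0, 1, 3] — missing [2].
The missing symbol must appear in both missing sets; intersection = [2].
Therefore the hidden value is 2.

Missing value = 2.


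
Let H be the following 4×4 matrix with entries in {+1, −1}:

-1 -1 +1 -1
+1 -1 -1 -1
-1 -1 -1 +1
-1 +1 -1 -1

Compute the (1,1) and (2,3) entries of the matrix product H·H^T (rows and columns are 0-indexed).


Row 1 of H: [1, -1, -1, -1].
Row 2 of H: [-1, -1, -1, 1].
Row 3 of H: [-1, 1, -1, -1].
(H·H^T)[1][1] = Σ_j H[1][j]·H[1][j] = (1)² + (-1)² + (-1)² + (-1)² = 1 + 1 + 1 + 1 = 4.
(H·H^T)[2][3] = Σ_j H[2][j]·H[3][j] = (-1)·(-1) + (-1)·(1) + (-1)·(-1) + (1)·(-1) = 1 + -1 + 1 + -1 = 0.
So rows 2 and 3 are orthogonal; the diagonal entry equals n = 4.

(1,1) entry = 4; (2,3) entry = 0.


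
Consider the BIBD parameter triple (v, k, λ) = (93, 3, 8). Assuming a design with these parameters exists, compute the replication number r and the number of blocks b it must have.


Any 2-(v, k, λ) BIBD satisfies two necessary conditions:
  (i)  Each point sits in r blocks, and counting incidences through any fixed point gives r(k − 1) = λ(v − 1), so r = λ(v − 1)/(k − 1).
  (ii) Total incidences bk = vr, so b = vr/k.
Step 1: r = λ(v − 1)/(k − 1) = 8·(93 − 1)/(3 − 1) = 8·92/2 = 736/2 = 368.
Step 2: b = vr/k = 93·368/3 = 34224/3 = 11408.
Check integrality: r = 368 ∈ Z ✓, b = 11408 ∈ Z ✓.
(These identities are necessary conditions: they determine r and b for any design with these parameters, but do not by themselves prove that one exists.)

r = 368, b = 11408.


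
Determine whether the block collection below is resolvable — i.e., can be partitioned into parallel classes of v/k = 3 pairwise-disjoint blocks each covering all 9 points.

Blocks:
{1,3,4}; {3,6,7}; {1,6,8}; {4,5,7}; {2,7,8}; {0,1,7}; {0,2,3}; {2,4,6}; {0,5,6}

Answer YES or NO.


v = 9, block size k = 3, number of blocks = 9.
For resolvability, blocks must partition into parallel classes of size v/k = 3.
Total blocks must therefore be a multiple of 3: 9 = 3·3 + 0 ⇒ divisible ✓.
Consider block {3,6,7}. It intersects every other block in the collection, so no parallel class of size 3 can contain it.
Since every block must belong to some parallel class in a resolution, the collection cannot be partitioned into parallel classes.
Resolvable? NO.

NO


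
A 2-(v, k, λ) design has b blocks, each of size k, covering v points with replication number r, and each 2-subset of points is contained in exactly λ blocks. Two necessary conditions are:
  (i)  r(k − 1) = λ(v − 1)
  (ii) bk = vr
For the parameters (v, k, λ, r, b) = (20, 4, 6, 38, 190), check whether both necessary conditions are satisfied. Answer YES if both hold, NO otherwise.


Condition (i): r(k − 1) = 38·3 = 114; λ(v − 1) = 6·19 = 114. Match? YES.
Condition (ii): bk = 190·4 = 760; vr = 20·38 = 760. Match? YES.
Both conditions hold? YES.

YES


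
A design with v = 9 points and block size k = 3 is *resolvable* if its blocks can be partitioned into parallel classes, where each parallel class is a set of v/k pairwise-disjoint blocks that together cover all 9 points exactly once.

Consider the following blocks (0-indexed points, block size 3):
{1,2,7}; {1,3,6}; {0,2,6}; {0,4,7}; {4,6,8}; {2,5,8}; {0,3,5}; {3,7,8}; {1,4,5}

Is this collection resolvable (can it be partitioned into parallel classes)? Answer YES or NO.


v = 9, block size k = 3, number of blocks = 9.
For resolvability, blocks must partition into parallel classes of size v/k = 3.
Total blocks must therefore be a multiple of 3: 9 = 3·3 + 0 ⇒ divisible ✓.
Greedy packing gives 3 candidate class(es). Each should be a full parallel class (size 3, covers all 9 points).
  Class 1 (3 blocks): {1,2,7}; {4,6,8}; {0,3,5}. Points covered: [0, 1, 2, 3, 4, 5, 6, 7, 8].
  Class 2 (3 blocks): {1,3,6}; {0,4,7}; {2,5,8}. Points covered: [0, 1, 2, 3, 4, 5, 6, 7, 8].
  Class 3 (3 blocks): {0,2,6}; {3,7,8}; {1,4,5}. Points covered: [0, 1, 2, 3, 4, 5, 6, 7, 8].
All classes full (size 3)? YES. All classes cover every point? YES.
Resolvable? YES.

YES


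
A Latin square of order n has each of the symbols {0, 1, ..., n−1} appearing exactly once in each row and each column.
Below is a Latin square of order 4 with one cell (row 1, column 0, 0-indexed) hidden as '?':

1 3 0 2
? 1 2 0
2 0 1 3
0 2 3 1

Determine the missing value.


Row 1 contains symbols [0, 1, 2] — missing [3].
Column 0 contains symbols [0, 1, 2] — missing [3].
The missing symbol must appear in both missing sets; intersection = [3].
Therefore the hidden value is 3.

Missing value = 3.


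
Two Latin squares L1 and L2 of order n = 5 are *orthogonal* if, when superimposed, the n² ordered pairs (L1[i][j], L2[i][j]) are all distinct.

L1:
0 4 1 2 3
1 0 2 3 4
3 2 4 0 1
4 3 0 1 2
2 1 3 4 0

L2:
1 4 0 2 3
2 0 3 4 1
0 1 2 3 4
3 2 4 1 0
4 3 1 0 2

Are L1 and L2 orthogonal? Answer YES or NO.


Form the n² = 25 superimposed pairs (L1[i][j], L2[i][j]), row by row (rows and columns indexed from 0):
row 0: (0,1) (4,4) (1,0) (2,2) (3,3)
row 1: (1,2) (0,0) (2,3) (3,4) (4,1)
row 2: (3,0) (2,1) (4,2) (0,3) (1,4)
row 3: (4,3) (3,2) (0,4) (1,1) (2,0)
row 4: (2,4) (1,3) (3,1) (4,0) (0,2)
Orthogonality requires all 25 pairs distinct.
Check by first coordinate: for each symbol s of L1, list the L2 entries in the n cells where L1 = s; they must all differ.
  L1 = 0: L2 entries (in reading order) 1, 0, 3, 4, 2 — all 5 distinct ✓
  L1 = 1: L2 entries (in reading order) 0, 2, 4, 1, 3 — all 5 distinct ✓
  L1 = 2: L2 entries (in reading order) 2, 3, 1, 0, 4 — all 5 distinct ✓
  L1 = 3: L2 entries (in reading order) 3, 4, 0, 2, 1 — all 5 distinct ✓
  L1 = 4: L2 entries (in reading order) 4, 1, 2, 3, 0 — all 5 distinct ✓
Every symbol of L1 meets every symbol of L2 exactly once, so all 25 pairs are distinct (25 of 25).
Conclusion: YES.

YES


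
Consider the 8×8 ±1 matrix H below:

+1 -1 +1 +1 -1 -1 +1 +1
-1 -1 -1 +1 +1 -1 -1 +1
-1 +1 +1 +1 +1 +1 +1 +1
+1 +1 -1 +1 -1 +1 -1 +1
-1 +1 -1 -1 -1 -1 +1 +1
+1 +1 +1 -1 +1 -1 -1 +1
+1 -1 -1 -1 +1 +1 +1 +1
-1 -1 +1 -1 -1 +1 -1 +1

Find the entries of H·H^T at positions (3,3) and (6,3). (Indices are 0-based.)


Row 3 of H: [1, 1, -1, 1, -1, 1, -1, 1].
Row 6 of H: [1, -1, -1, -1, 1, 1, 1, 1].
(H·H^T)[3][3] = Σ_j H[3][j]·H[3][j] = (1)² + (1)² + (-1)² + (1)² + (-1)² + (1)² + (-1)² + (1)² = 1 + 1 + 1 + 1 + 1 + 1 + 1 + 1 = 8.
(H·H^T)[6][3] = Σ_j H[6][j]·H[3][j] = (1)·(1) + (-1)·(1) + (-1)·(-1) + (-1)·(1) + (1)·(-1) + (1)·(1) + (1)·(-1) + (1)·(1) = 1 + -1 + 1 + -1 + -1 + 1 + -1 + 1 = 0.
So rows 6 and 3 are orthogonal; the diagonal entry equals n = 8.

(3,3) entry = 8; (6,3) entry = 0.


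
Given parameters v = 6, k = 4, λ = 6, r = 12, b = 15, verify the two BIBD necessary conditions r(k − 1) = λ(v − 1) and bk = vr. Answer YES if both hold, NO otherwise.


Condition (i): r(k − 1) = 12·3 = 36; λ(v − 1) = 6·5 = 30. Match? NO.
Condition (ii): bk = 15·4 = 60; vr = 6·12 = 72. Match? NO.
Both conditions hold? NO.

NO


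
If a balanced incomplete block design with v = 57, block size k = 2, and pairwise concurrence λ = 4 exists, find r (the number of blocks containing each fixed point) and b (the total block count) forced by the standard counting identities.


Any 2-(v, k, λ) BIBD satisfies two necessary conditions:
  (i)  Each point sits in r blocks, and counting incidences through any fixed point gives r(k − 1) = λ(v − 1), so r = λ(v − 1)/(k − 1).
  (ii) Total incidences bk = vr, so b = vr/k.
Step 1: r = λ(v − 1)/(k − 1) = 4·(57 − 1)/(2 − 1) = 4·56/1 = 224/1 = 224.
Step 2: b = vr/k = 57·224/2 = 12768/2 = 6384.
Check integrality: r = 224 ∈ Z ✓, b = 6384 ∈ Z ✓.
(These identities are necessary conditions: they determine r and b for any design with these parameters, but do not by themselves prove that one exists.)

r = 224, b = 6384.


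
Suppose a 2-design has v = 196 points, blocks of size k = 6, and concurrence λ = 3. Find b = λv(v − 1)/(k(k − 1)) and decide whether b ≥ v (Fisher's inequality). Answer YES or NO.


r = λ(v − 1)/(k − 1) = 3·195/5 = 117.
b = vr/k = 196·117/6 = 3822.
Fisher's inequality: b ≥ v ⇔ 3822 ≥ 196? YES.

YES


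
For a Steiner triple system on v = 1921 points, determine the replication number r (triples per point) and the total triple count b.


An STS(v) is a 2-(v, 3, 1) BIBD: block size k = 3, λ = 1.
Replication: r(k − 1) = λ(v − 1) ⇒ r·2 = 1921 − 1 = 1920 ⇒ r = 960.
Block count: bk = vr ⇒ b·3 = 1921·960 = 1844160 ⇒ b = 614720.

r = 960, b = 614720.


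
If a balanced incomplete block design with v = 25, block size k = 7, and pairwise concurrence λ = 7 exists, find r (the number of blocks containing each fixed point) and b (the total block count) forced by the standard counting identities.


Any 2-(v, k, λ) BIBD satisfies two necessary conditions:
  (i)  Each point sits in r blocks, and counting incidences through any fixed point gives r(k − 1) = λ(v − 1), so r = λ(v − 1)/(k − 1).
  (ii) Total incidences bk = vr, so b = vr/k.
Step 1: r = λ(v − 1)/(k − 1) = 7·(25 − 1)/(7 − 1) = 7·24/6 = 168/6 = 28.
Step 2: b = vr/k = 25·28/7 = 700/7 = 100.
Check integrality: r = 28 ∈ Z ✓, b = 100 ∈ Z ✓.
(These identities are necessary conditions: they determine r and b for any design with these parameters, but do not by themselves prove that one exists.)

r = 28, b = 100.


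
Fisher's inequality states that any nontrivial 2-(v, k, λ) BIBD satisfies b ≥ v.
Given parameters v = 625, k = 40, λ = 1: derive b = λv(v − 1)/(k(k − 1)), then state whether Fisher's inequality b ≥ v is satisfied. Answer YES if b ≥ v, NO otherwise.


r = λ(v − 1)/(k − 1) = 1·624/39 = 16.
b = vr/k = 625·16/40 = 250.
Fisher's inequality: b ≥ v ⇔ 250 ≥ 625? NO.

NO


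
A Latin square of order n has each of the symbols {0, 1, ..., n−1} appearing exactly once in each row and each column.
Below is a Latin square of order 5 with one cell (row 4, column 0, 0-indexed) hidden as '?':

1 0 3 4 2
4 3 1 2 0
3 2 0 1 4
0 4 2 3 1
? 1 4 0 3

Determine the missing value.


Row 4 contains symbols [0, 1, 3, 4] — missing [2].
Column 0 contains symbols [0, 1, 3, 4] — missing [2].
The missing symbol must appear in both missing sets; intersection = [2].
Therefore the hidden value is 2.

Missing value = 2.


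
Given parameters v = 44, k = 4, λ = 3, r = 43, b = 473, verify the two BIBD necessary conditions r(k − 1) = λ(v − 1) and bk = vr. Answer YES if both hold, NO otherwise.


Condition (i): r(k − 1) = 43·3 = 129; λ(v − 1) = 3·43 = 129. Match? YES.
Condition (ii): bk = 473·4 = 1892; vr = 44·43 = 1892. Match? YES.
Both conditions hold? YES.

YES


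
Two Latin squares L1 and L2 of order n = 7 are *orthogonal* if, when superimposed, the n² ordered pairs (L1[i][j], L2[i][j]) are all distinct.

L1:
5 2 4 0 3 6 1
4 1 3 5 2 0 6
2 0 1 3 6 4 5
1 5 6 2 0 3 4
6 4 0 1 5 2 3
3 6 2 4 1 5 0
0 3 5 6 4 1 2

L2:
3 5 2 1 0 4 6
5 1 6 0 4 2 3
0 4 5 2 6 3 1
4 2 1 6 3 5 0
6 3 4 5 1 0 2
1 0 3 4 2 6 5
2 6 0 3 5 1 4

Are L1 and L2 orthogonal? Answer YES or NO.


Form the n² = 49 superimposed pairs (L1[i][j], L2[i][j]), row by row (rows and columns indexed from 0):
row 0: (5,3) (2,5) (4,2) (0,1) (3,0) (6,4) (1,6)
row 1: (4,5) (1,1) (3,6) (5,0) (2,4) (0,2) (6,3)
row 2: (2,0) (0,4) (1,5) (3,2) (6,6) (4,3) (5,1)
row 3: (1,4) (5,2) (6,1) (2,6) (0,3) (3,5) (4,0)
row 4: (6,6) (4,3) (0,4) (1,5) (5,1) (2,0) (3,2)
row 5: (3,1) (6,0) (2,3) (4,4) (1,2) (5,6) (0,5)
row 6: (0,2) (3,6) (5,0) (6,3) (4,5) (1,1) (2,4)
Orthogonality requires all 49 pairs distinct.
But the pair (6,6) repeats: cell (2,4) has L1 = 6, L2 = 6, and cell (4,0) has L1 = 6, L2 = 6.
A repeated pair means some other pair never occurs (only 35 distinct pairs out of 49), so the squares are not orthogonal.
Conclusion: NO.

NO


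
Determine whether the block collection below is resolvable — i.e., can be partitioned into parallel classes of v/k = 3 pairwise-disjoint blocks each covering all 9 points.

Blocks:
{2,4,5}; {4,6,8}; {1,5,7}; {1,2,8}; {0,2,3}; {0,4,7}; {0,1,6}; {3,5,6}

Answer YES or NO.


v = 9, block size k = 3, number of blocks = 8.
For resolvability, blocks must partition into parallel classes of size v/k = 3.
Total blocks must therefore be a multiple of 3: 8 = 3·2 + 2 ⇒ not divisible ✗.
Resolvable? NO.

NO


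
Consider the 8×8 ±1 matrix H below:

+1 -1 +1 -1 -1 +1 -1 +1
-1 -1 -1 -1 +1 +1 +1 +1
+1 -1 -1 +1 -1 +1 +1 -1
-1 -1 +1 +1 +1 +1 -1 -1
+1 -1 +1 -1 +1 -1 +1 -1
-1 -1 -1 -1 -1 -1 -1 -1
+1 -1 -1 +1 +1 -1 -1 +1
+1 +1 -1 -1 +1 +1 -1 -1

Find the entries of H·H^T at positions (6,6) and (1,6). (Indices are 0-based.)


Row 1 of H: [-1, -1, -1, -1, 1, 1, 1, 1].
Row 6 of H: [1, -1, -1, 1, 1, -1, -1, 1].
(H·H^T)[6][6] = Σ_j H[6][j]·H[6][j] = (1)² + (-1)² + (-1)² + (1)² + (1)² + (-1)² + (-1)² + (1)² = 1 + 1 + 1 + 1 + 1 + 1 + 1 + 1 = 8.
(H·H^T)[1][6] = Σ_j H[1][j]·H[6][j] = (-1)·(1) + (-1)·(-1) + (-1)·(-1) + (-1)·(1) + (1)·(1) + (1)·(-1) + (1)·(-1) + (1)·(1) = -1 + 1 + 1 + -1 + 1 + -1 + -1 + 1 = 0.
So rows 1 and 6 are orthogonal; the diagonal entry equals n = 8.

(6,6) entry = 8; (1,6) entry = 0.


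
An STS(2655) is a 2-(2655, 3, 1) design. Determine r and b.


An STS(v) is a 2-(v, 3, 1) BIBD: block size k = 3, λ = 1.
Replication: r(k − 1) = λ(v − 1) ⇒ r·2 = 2655 − 1 = 2654 ⇒ r = 1327.
Block count: b = v(v − 1)/6 = 2655·2654/6 = 7046370/6 = 1174395.

r = 1327, b = 1174395.


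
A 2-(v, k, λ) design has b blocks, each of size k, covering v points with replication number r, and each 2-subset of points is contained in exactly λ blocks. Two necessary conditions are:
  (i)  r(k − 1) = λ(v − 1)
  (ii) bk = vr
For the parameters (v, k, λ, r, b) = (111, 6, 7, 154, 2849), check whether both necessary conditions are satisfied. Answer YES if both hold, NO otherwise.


Condition (i): r(k − 1) = 154·5 = 770; λ(v − 1) = 7·110 = 770. Match? YES.
Condition (ii): bk = 2849·6 = 17094; vr = 111·154 = 17094. Match? YES.
Both conditions hold? YES.

YES


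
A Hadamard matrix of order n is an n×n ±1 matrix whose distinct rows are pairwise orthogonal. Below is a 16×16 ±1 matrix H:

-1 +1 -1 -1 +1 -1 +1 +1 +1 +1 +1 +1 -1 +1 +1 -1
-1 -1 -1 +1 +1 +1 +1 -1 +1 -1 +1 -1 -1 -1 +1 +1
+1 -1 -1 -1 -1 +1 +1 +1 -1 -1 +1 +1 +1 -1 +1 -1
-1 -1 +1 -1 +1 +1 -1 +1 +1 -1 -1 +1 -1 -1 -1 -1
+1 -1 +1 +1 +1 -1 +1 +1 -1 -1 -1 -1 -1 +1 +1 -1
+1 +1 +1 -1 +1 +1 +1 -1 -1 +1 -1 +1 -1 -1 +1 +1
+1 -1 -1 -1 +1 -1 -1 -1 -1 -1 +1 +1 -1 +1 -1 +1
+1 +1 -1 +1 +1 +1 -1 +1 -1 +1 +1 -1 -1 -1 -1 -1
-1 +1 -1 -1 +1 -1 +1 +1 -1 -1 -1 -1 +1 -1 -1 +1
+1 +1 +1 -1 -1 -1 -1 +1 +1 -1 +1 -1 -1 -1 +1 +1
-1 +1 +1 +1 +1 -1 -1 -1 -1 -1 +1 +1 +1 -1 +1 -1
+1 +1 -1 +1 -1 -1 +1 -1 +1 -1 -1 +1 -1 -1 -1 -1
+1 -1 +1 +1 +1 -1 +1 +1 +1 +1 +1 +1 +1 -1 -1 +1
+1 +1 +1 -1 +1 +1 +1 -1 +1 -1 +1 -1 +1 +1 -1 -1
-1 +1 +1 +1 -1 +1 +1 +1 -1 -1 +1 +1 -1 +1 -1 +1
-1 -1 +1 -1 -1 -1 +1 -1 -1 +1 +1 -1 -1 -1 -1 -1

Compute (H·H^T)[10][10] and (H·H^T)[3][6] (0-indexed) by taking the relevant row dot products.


Row 3 of H: [-1, -1, 1, -1, 1, 1, -1, 1, 1, -1, -1, 1, -1, -1, -1, -1].
Row 6 of H: [1, -1, -1, -1, 1, -1, -1, -1, -1, -1, 1, 1, -1, 1, -1, 1].
Row 10 of H: [-1, 1, 1, 1, 1, -1, -1, -1, -1, -1, 1, 1, 1, -1, 1, -1].
(H·H^T)[10][10] = Σ_j H[10][j]·H[10][j] = (-1)² + (1)² + (1)² + (1)² + (1)² + (-1)² + (-1)² + (-1)² + (-1)² + (-1)² + (1)² + (1)² + (1)² + (-1)² + (1)² + (-1)² = 1 + 1 + 1 + 1 + 1 + 1 + 1 + 1 + 1 + 1 + 1 + 1 + 1 + 1 + 1 + 1 = 16.
(H·H^T)[3][6] = Σ_j H[3][j]·H[6][j] = (-1)·(1) + (-1)·(-1) + (1)·(-1) + (-1)·(-1) + (1)·(1) + (1)·(-1) + (-1)·(-1) + (1)·(-1) + (1)·(-1) + (-1)·(-1) + (-1)·(1) + (1)·(1) + (-1)·(-1) + (-1)·(1) + (-1)·(-1) + (-1)·(1) = -1 + 1 + -1 + 1 + 1 + -1 + 1 + -1 + -1 + 1 + -1 + 1 + 1 + -1 + 1 + -1 = 0.
So rows 3 and 6 are orthogonal; the diagonal entry equals n = 16.

(10,10) entry = 16; (3,6) entry = 0.
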